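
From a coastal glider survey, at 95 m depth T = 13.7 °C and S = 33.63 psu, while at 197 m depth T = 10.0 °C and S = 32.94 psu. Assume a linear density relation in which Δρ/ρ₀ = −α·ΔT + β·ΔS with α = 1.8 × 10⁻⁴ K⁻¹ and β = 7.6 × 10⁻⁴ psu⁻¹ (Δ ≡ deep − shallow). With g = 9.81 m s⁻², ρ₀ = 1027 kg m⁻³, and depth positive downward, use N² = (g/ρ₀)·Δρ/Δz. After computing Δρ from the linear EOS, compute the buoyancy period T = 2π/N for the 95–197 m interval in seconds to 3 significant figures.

ΔT = -3.7 K, ΔS = -0.69 psu (deep − shallow).
Δρ/ρ₀ = −αΔT + βΔS = 6.66 × 10⁻⁴ − 5.244 × 10⁻⁴ = 1.416 × 10⁻⁴, so Δρ ≈ 0.1454 kg m⁻³.
N² = (g/ρ₀)·Δρ/Δz = g·(Δρ/ρ₀)/Δz = 9.81 × 1.416 × 10⁻⁴ / 102 = 1.3619 × 10⁻⁵ s⁻².
N = √(1.3619 × 10⁻⁵) = 3.6904 × 10⁻³ rad s⁻¹ → T = 2π/N = 1.7026 × 10³ s ≈ 1.70 × 10³ s.

1.70 × 10³ s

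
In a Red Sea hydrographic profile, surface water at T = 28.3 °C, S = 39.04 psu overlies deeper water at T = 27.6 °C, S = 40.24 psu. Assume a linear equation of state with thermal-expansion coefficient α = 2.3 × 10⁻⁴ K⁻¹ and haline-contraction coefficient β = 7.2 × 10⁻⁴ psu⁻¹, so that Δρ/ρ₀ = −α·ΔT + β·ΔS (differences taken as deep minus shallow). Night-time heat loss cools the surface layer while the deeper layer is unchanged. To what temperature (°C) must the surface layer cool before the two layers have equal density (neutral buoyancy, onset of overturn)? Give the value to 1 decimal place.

23.8 °C

Neutral buoyancy requires Δρ = 0, i.e. −α(T_deep − T_surf′) + β(S_deep − S_surf) = 0.
T_surf′ = T_deep − (β/α)·ΔS = 27.6 − (7.2 × 10⁻⁴/2.3 × 10⁻⁴)·(+1.20) = 23.843 °C.
Cooling required: 28.3 − (23.843) = 4.457 °C.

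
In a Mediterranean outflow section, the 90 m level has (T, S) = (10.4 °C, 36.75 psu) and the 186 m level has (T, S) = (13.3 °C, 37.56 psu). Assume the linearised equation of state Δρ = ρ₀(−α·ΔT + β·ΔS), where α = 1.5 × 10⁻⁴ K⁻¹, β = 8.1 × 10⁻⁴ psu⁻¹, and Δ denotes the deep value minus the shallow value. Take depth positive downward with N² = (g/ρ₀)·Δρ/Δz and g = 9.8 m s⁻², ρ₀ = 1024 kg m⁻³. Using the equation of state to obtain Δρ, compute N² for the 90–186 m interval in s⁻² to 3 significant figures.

2.26 × 10⁻⁵ s⁻²

ΔT = +2.9 K, ΔS = +0.81 psu (deep − shallow).
Δρ/ρ₀ = −αΔT + βΔS = -4.35 × 10⁻⁴ + 6.561 × 10⁻⁴ = 2.211 × 10⁻⁴, so Δρ ≈ 0.2264 kg m⁻³.
N² = (g/ρ₀)·Δρ/Δz = g·(Δρ/ρ₀)/Δz = 9.8 × 2.211 × 10⁻⁴ / 96 = 2.2571 × 10⁻⁵ s⁻² ≈ 2.26 × 10⁻⁵ s⁻².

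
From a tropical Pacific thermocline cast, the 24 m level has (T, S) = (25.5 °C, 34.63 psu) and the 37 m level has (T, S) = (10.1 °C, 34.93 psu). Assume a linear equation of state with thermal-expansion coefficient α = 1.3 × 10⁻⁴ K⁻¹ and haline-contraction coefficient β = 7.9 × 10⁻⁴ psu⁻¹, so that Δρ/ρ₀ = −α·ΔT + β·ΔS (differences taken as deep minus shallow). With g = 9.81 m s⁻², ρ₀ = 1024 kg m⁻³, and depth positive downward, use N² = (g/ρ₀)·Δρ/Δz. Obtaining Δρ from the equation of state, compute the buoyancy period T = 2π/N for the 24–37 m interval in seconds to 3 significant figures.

ΔT = -15.4 K, ΔS = +0.30 psu (deep − shallow).
Δρ/ρ₀ = −αΔT + βΔS = 2.002 × 10⁻³ + 2.37 × 10⁻⁴ = 2.239 × 10⁻³, so Δρ ≈ 2.293 kg m⁻³.
N² = (g/ρ₀)·Δρ/Δz = g·(Δρ/ρ₀)/Δz = 9.81 × 2.239 × 10⁻³ / 13 = 1.6896 × 10⁻³ s⁻².
N = √(1.6896 × 10⁻³) = 0.041105 rad s⁻¹ → T = 2π/N = 152.86 s ≈ 153 s.

153 s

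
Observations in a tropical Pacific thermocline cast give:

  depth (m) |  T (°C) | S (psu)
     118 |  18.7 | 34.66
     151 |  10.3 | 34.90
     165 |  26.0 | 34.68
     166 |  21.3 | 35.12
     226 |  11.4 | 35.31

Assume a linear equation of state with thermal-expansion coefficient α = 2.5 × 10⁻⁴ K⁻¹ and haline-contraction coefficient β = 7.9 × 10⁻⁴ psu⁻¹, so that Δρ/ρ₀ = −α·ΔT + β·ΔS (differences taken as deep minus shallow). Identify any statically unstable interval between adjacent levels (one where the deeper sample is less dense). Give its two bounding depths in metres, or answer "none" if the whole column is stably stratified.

Evaluate Δρ/ρ₀ = −αΔT + βΔS across each adjacent pair:
  118–151 m: −αΔT+βΔS = −(2.5 × 10⁻⁴)(-8.4)+(7.9 × 10⁻⁴)(+0.24) = 2.3 × 10⁻³ → stable
  151–165 m: −αΔT+βΔS = −(2.5 × 10⁻⁴)(+15.7)+(7.9 × 10⁻⁴)(-0.22) = -4.1 × 10⁻³ → UNSTABLE
  165–166 m: −αΔT+βΔS = −(2.5 × 10⁻⁴)(-4.7)+(7.9 × 10⁻⁴)(+0.44) = 1.5 × 10⁻³ → stable
  166–226 m: −αΔT+βΔS = −(2.5 × 10⁻⁴)(-9.9)+(7.9 × 10⁻⁴)(+0.19) = 2.6 × 10⁻³ → stable
The 151–165 m interval has Δρ < 0: lighter water underlies denser water.

151–165 m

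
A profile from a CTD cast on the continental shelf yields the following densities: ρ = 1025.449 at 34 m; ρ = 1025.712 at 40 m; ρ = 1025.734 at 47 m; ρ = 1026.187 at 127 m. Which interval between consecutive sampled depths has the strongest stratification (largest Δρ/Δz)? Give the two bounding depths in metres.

34–40 m

Compute the density gradient over each adjacent pair:
  34–40 m: Δρ/Δz = 0.263/6 = 0.044 kg m⁻⁴
  40–47 m: Δρ/Δz = 0.022/7 = 3.1 × 10⁻³ kg m⁻⁴
  47–127 m: Δρ/Δz = 0.453/80 = 5.7 × 10⁻³ kg m⁻⁴
The largest gradient is in the 34–40 m interval — the pycnocline.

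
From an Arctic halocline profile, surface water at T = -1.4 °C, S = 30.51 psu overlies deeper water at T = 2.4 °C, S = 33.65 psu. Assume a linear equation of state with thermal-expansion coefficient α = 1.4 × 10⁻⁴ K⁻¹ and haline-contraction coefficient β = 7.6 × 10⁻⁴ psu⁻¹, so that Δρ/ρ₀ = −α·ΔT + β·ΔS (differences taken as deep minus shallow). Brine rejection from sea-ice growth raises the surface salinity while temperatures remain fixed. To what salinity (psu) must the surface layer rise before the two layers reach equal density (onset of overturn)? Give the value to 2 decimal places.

Neutral buoyancy requires −α(T_deep − T_surf) + β(S_deep − S_surf′) = 0.
S_surf′ = S_deep − (α/β)·ΔT = 33.65 − (1.4 × 10⁻⁴/7.6 × 10⁻⁴)·(+3.8) = 32.9500 psu.
Increase required: 32.9500 − 30.51 = 2.4400 psu.

32.95 psu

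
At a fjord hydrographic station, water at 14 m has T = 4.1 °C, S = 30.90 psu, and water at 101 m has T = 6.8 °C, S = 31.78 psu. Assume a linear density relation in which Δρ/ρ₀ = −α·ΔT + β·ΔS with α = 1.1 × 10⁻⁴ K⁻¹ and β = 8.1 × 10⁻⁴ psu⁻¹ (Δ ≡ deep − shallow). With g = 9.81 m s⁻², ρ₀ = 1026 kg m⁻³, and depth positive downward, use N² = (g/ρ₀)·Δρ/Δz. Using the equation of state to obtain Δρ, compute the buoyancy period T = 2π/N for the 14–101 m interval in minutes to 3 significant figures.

ΔT = +2.7 K, ΔS = +0.88 psu (deep − shallow).
Δρ/ρ₀ = −αΔT + βΔS = -2.97 × 10⁻⁴ + 7.128 × 10⁻⁴ = 4.158 × 10⁻⁴, so Δρ ≈ 0.4266 kg m⁻³.
N² = (g/ρ₀)·Δρ/Δz = g·(Δρ/ρ₀)/Δz = 9.81 × 4.158 × 10⁻⁴ / 87 = 4.6885 × 10⁻⁵ s⁻².
N = √(4.6885 × 10⁻⁵) = 6.8473 × 10⁻³ rad s⁻¹ → T = 2π/N = 917.62 s = 15.294 min ≈ 15.3 min.

15.3 min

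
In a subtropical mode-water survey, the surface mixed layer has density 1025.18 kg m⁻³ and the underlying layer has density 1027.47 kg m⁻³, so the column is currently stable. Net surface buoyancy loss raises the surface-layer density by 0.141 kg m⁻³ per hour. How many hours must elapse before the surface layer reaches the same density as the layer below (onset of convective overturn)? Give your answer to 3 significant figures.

16.2 hours

Density deficit of the surface layer: 1027.47 − 1025.18 = 2.29 kg m⁻³.
Required change = 2.29 / 0.141 = 16.2 hours.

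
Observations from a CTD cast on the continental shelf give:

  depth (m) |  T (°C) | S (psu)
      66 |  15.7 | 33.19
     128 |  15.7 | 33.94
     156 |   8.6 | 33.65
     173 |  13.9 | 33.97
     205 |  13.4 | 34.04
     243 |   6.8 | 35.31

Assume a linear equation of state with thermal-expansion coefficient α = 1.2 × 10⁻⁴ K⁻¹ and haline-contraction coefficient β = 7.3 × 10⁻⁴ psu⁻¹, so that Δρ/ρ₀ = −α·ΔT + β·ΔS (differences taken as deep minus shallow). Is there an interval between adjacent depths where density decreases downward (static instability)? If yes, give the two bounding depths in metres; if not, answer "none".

Evaluate Δρ/ρ₀ = −αΔT + βΔS across each adjacent pair:
  66–128 m: −αΔT+βΔS = −(1.2 × 10⁻⁴)(+0.0)+(7.3 × 10⁻⁴)(+0.75) = 5.5 × 10⁻⁴ → stable
  128–156 m: −αΔT+βΔS = −(1.2 × 10⁻⁴)(-7.1)+(7.3 × 10⁻⁴)(-0.29) = 6.4 × 10⁻⁴ → stable
  156–173 m: −αΔT+βΔS = −(1.2 × 10⁻⁴)(+5.3)+(7.3 × 10⁻⁴)(+0.32) = -4.0 × 10⁻⁴ → UNSTABLE
  173–205 m: −αΔT+βΔS = −(1.2 × 10⁻⁴)(-0.5)+(7.3 × 10⁻⁴)(+0.07) = 1.1 × 10⁻⁴ → stable
  205–243 m: −αΔT+βΔS = −(1.2 × 10⁻⁴)(-6.6)+(7.3 × 10⁻⁴)(+1.27) = 1.7 × 10⁻³ → stable
The 156–173 m interval has Δρ < 0: lighter water underlies denser water.

156–173 m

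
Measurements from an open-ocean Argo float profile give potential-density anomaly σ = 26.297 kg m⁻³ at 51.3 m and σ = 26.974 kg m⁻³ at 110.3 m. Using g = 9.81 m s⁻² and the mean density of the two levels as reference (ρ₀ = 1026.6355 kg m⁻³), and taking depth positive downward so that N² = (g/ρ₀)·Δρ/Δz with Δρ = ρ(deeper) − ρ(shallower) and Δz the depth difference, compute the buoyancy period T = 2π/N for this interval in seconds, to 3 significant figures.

600 s

Δρ = 1026.974 − 1026.297 = 0.677 kg m⁻³ over Δz = 110.3 − 51.3 = 59 m.
N² = (9.81/1026.6355) × (0.677/59) = 1.0965 × 10⁻⁴ s⁻².
N = √(1.0965 × 10⁻⁴) = 0.010471 rad s⁻¹, so T = 2π/N = 600.06 s ≈ 600 s.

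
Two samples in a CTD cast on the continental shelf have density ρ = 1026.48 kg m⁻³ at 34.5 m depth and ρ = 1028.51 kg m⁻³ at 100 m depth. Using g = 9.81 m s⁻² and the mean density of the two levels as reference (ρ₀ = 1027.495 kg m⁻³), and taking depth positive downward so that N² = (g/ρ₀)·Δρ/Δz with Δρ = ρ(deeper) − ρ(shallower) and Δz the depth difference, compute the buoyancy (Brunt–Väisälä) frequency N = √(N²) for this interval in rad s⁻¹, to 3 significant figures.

Δρ = 1028.51 − 1026.48 = 2.03 kg m⁻³ over Δz = 100 − 34.5 = 65.5 m.
N² = (9.81/1027.495) × (2.03/65.5) = 2.9590 × 10⁻⁴ s⁻².
N = √(2.9590 × 10⁻⁴) = 0.017202 rad s⁻¹ ≈ 0.0172 rad s⁻¹.

0.0172 rad s⁻¹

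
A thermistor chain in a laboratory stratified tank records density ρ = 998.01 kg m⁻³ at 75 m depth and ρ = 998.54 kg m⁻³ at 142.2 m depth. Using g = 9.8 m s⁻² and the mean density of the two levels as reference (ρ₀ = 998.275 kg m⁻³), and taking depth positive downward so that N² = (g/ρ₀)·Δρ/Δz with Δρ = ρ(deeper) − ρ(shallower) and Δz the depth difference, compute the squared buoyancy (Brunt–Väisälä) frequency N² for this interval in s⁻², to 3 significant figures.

Δρ = 998.54 − 998.01 = 0.53 kg m⁻³ over Δz = 142.2 − 75 = 67.2 m.
N² = (9.8/998.275) × (0.53/67.2) = 7.7425 × 10⁻⁵ s⁻² ≈ 7.74 × 10⁻⁵ s⁻².
Since Δρ > 0 the layer is stably stratified.

7.74 × 10⁻⁵ s⁻²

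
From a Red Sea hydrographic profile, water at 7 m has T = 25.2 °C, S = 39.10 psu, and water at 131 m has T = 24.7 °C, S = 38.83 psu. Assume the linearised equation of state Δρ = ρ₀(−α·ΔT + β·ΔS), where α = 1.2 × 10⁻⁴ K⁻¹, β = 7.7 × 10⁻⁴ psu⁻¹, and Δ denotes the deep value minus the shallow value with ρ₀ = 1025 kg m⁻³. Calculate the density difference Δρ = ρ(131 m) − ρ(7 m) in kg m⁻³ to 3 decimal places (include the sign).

ΔT = -0.5 K, ΔS = -0.27 psu (deep − shallow).
Δρ/ρ₀ = −(1.2 × 10⁻⁴)(-0.5) + (7.7 × 10⁻⁴)(-0.27) = -1.479 × 10⁻⁴.
Δρ = 1025 × (-1.479 × 10⁻⁴) = -0.152 kg m⁻³.
Negative Δρ: lighter below, statically unstable.

-0.152 kg m⁻³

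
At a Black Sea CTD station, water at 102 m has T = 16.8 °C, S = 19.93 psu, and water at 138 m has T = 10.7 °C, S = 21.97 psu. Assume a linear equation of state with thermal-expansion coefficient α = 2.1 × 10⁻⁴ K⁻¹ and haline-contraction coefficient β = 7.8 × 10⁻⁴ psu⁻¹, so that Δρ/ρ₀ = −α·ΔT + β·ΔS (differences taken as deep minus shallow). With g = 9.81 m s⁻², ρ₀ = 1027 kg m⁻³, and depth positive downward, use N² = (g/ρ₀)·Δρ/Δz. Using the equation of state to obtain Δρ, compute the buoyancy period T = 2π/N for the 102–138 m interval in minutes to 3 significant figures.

3.74 min

ΔT = -6.1 K, ΔS = +2.04 psu (deep − shallow).
Δρ/ρ₀ = −αΔT + βΔS = 1.281 × 10⁻³ + 1.5912 × 10⁻³ = 2.8722 × 10⁻³, so Δρ ≈ 2.950 kg m⁻³.
N² = (g/ρ₀)·Δρ/Δz = g·(Δρ/ρ₀)/Δz = 9.81 × 2.8722 × 10⁻³ / 36 = 7.8267 × 10⁻⁴ s⁻².
N = √(7.8267 × 10⁻⁴) = 0.027976 rad s⁻¹ → T = 2π/N = 224.59 s = 3.7432 min ≈ 3.74 min.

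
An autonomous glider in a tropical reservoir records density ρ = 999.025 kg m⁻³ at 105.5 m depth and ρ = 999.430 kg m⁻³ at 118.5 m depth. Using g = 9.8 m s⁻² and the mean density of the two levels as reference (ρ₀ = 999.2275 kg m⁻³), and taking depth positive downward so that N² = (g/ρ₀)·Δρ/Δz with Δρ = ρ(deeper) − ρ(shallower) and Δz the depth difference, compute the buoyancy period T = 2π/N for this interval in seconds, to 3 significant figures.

Δρ = 999.430 − 999.025 = 0.405 kg m⁻³ over Δz = 118.5 − 105.5 = 13 m.
N² = (9.8/999.2275) × (0.405/13) = 3.0554 × 10⁻⁴ s⁻².
N = √(3.0554 × 10⁻⁴) = 0.017480 rad s⁻¹, so T = 2π/N = 359.45 s ≈ 359 s.

359 s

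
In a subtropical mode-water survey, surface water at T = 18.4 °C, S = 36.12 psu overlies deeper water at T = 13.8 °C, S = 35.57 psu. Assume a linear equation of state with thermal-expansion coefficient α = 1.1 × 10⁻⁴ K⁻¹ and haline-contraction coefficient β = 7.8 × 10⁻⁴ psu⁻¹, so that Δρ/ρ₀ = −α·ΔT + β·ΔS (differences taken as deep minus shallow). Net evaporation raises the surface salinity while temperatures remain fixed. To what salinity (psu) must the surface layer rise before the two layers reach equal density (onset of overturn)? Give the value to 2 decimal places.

36.22 psu

Neutral buoyancy requires −α(T_deep − T_surf) + β(S_deep − S_surf′) = 0.
S_surf′ = S_deep − (α/β)·ΔT = 35.57 − (1.1 × 10⁻⁴/7.8 × 10⁻⁴)·(-4.6) = 36.2187 psu.
Increase required: 36.2187 − 36.12 = 0.0987 psu.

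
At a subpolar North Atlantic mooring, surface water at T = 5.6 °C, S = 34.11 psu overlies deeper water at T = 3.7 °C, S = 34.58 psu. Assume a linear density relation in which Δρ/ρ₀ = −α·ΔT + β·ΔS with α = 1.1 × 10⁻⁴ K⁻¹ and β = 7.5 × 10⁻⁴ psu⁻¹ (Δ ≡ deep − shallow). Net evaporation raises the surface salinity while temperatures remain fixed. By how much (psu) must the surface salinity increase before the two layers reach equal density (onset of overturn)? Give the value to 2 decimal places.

0.75 psu

Neutral buoyancy requires −α(T_deep − T_surf) + β(S_deep − S_surf′) = 0.
S_surf′ = S_deep − (α/β)·ΔT = 34.58 − (1.1 × 10⁻⁴/7.5 × 10⁻⁴)·(-1.9) = 34.8587 psu.
Increase required: 34.8587 − 34.11 = 0.7487 psu.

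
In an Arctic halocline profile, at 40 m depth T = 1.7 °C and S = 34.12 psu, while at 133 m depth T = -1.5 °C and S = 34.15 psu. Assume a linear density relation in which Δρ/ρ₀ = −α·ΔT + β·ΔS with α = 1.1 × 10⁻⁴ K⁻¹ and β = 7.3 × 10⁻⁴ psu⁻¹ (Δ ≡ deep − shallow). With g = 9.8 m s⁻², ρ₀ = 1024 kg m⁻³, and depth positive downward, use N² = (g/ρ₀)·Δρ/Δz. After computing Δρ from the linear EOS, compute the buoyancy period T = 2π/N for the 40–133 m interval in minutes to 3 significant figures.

ΔT = -3.2 K, ΔS = +0.03 psu (deep − shallow).
Δρ/ρ₀ = −αΔT + βΔS = 3.52 × 10⁻⁴ + 2.19 × 10⁻⁵ = 3.739 × 10⁻⁴, so Δρ ≈ 0.3829 kg m⁻³.
N² = (g/ρ₀)·Δρ/Δz = g·(Δρ/ρ₀)/Δz = 9.8 × 3.739 × 10⁻⁴ / 93 = 3.9400 × 10⁻⁵ s⁻².
N = √(3.9400 × 10⁻⁵) = 6.2769 × 10⁻³ rad s⁻¹ → T = 2π/N = 1.0010 × 10³ s = 16.683 min ≈ 16.7 min.

16.7 min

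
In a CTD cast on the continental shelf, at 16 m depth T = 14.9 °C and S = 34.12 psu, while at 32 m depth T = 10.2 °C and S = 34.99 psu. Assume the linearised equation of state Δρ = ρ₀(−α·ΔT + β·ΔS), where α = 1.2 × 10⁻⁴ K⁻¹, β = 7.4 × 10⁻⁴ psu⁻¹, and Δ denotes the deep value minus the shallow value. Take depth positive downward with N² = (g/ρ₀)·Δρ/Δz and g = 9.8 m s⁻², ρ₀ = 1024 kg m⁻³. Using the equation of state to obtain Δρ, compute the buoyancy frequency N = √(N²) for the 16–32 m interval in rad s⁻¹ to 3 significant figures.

ΔT = -4.7 K, ΔS = +0.87 psu (deep − shallow).
Δρ/ρ₀ = −αΔT + βΔS = 5.64 × 10⁻⁴ + 6.438 × 10⁻⁴ = 1.2078 × 10⁻³, so Δρ ≈ 1.237 kg m⁻³.
N² = (g/ρ₀)·Δρ/Δz = g·(Δρ/ρ₀)/Δz = 9.8 × 1.2078 × 10⁻³ / 16 = 7.3978 × 10⁻⁴ s⁻².
N = √(7.3978 × 10⁻⁴) = 0.027199 rad s⁻¹ ≈ 0.0272 rad s⁻¹.

0.0272 rad s⁻¹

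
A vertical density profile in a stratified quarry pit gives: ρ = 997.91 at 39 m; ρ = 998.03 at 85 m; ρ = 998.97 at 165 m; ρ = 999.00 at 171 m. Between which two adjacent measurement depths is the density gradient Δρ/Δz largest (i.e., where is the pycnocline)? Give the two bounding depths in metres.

Compute the density gradient over each adjacent pair:
  39–85 m: Δρ/Δz = 0.12/46 = 2.6 × 10⁻³ kg m⁻⁴
  85–165 m: Δρ/Δz = 0.94/80 = 0.012 kg m⁻⁴
  165–171 m: Δρ/Δz = 0.03/6 = 5.0 × 10⁻³ kg m⁻⁴
The largest gradient is in the 85–165 m interval — the pycnocline.

85–165 m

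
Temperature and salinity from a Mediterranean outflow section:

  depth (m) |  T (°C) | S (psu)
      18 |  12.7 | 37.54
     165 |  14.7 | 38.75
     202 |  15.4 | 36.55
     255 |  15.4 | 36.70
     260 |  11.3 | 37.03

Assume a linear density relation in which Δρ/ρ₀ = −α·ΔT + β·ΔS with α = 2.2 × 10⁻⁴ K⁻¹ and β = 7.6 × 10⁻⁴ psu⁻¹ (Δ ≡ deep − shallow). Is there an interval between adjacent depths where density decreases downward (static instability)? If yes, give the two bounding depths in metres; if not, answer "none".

165–202 m

Evaluate Δρ/ρ₀ = −αΔT + βΔS across each adjacent pair:
  18–165 m: −αΔT+βΔS = −(2.2 × 10⁻⁴)(+2.0)+(7.6 × 10⁻⁴)(+1.21) = 4.8 × 10⁻⁴ → stable
  165–202 m: −αΔT+βΔS = −(2.2 × 10⁻⁴)(+0.7)+(7.6 × 10⁻⁴)(-2.20) = -1.8 × 10⁻³ → UNSTABLE
  202–255 m: −αΔT+βΔS = −(2.2 × 10⁻⁴)(+0.0)+(7.6 × 10⁻⁴)(+0.15) = 1.1 × 10⁻⁴ → stable
  255–260 m: −αΔT+βΔS = −(2.2 × 10⁻⁴)(-4.1)+(7.6 × 10⁻⁴)(+0.33) = 1.2 × 10⁻³ → stable
The 165–202 m interval has Δρ < 0: lighter water underlies denser water.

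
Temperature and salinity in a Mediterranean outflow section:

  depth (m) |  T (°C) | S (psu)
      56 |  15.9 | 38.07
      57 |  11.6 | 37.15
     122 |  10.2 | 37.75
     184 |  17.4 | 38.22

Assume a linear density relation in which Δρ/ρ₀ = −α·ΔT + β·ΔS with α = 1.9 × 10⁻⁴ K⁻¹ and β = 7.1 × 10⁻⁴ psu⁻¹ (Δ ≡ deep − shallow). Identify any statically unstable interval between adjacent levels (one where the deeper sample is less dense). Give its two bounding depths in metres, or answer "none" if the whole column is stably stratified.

122–184 m

Evaluate Δρ/ρ₀ = −αΔT + βΔS across each adjacent pair:
  56–57 m: −αΔT+βΔS = −(1.9 × 10⁻⁴)(-4.3)+(7.1 × 10⁻⁴)(-0.92) = 1.6 × 10⁻⁴ → stable
  57–122 m: −αΔT+βΔS = −(1.9 × 10⁻⁴)(-1.4)+(7.1 × 10⁻⁴)(+0.60) = 6.9 × 10⁻⁴ → stable
  122–184 m: −αΔT+βΔS = −(1.9 × 10⁻⁴)(+7.2)+(7.1 × 10⁻⁴)(+0.47) = -1.0 × 10⁻³ → UNSTABLE
The 122–184 m interval has Δρ < 0: lighter water underlies denser water.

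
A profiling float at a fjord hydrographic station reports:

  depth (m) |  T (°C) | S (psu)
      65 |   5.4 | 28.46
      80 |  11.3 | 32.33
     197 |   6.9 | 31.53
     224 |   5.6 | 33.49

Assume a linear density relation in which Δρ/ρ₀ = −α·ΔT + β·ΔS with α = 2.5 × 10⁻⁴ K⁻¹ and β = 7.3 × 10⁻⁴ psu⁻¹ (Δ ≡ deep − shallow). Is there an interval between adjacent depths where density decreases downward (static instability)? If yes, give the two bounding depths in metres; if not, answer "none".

none

Evaluate Δρ/ρ₀ = −αΔT + βΔS across each adjacent pair:
  65–80 m: −αΔT+βΔS = −(2.5 × 10⁻⁴)(+5.9)+(7.3 × 10⁻⁴)(+3.87) = 1.4 × 10⁻³ → stable
  80–197 m: −αΔT+βΔS = −(2.5 × 10⁻⁴)(-4.4)+(7.3 × 10⁻⁴)(-0.80) = 5.2 × 10⁻⁴ → stable
  197–224 m: −αΔT+βΔS = −(2.5 × 10⁻⁴)(-1.3)+(7.3 × 10⁻⁴)(+1.96) = 1.8 × 10⁻³ → stable
Every interval has Δρ > 0: the column is stably stratified throughout.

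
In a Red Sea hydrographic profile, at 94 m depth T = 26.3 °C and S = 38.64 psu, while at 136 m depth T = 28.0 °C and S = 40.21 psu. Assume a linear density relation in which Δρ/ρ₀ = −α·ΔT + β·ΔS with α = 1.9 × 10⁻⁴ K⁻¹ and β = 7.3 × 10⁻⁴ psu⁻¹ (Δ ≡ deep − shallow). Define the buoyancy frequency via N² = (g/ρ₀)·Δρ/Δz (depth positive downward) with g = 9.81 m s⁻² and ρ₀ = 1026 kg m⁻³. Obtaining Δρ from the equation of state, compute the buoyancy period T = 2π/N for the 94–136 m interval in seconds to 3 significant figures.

ΔT = +1.7 K, ΔS = +1.57 psu (deep − shallow).
Δρ/ρ₀ = −αΔT + βΔS = -3.23 × 10⁻⁴ + 1.1461 × 10⁻³ = 8.231 × 10⁻⁴, so Δρ ≈ 0.8445 kg m⁻³.
N² = (g/ρ₀)·Δρ/Δz = g·(Δρ/ρ₀)/Δz = 9.81 × 8.231 × 10⁻⁴ / 42 = 1.9225 × 10⁻⁴ s⁻².
N = √(1.9225 × 10⁻⁴) = 0.013865 rad s⁻¹ → T = 2π/N = 453.17 s ≈ 453 s.

453 s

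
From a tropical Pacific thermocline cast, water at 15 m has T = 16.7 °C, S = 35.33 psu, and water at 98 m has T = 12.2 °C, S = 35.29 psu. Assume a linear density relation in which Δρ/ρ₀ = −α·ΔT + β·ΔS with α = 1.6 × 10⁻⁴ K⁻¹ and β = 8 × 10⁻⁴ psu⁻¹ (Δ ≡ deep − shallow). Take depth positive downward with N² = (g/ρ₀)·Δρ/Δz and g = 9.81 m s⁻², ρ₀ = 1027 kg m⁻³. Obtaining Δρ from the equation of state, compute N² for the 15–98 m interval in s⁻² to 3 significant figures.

ΔT = -4.5 K, ΔS = -0.04 psu (deep − shallow).
Δρ/ρ₀ = −αΔT + βΔS = 7.20 × 10⁻⁴ − 3.20 × 10⁻⁵ = 6.88 × 10⁻⁴, so Δρ ≈ 0.7066 kg m⁻³.
N² = (g/ρ₀)·Δρ/Δz = g·(Δρ/ρ₀)/Δz = 9.81 × 6.88 × 10⁻⁴ / 83 = 8.1317 × 10⁻⁵ s⁻² ≈ 8.13 × 10⁻⁵ s⁻².

8.13 × 10⁻⁵ s⁻²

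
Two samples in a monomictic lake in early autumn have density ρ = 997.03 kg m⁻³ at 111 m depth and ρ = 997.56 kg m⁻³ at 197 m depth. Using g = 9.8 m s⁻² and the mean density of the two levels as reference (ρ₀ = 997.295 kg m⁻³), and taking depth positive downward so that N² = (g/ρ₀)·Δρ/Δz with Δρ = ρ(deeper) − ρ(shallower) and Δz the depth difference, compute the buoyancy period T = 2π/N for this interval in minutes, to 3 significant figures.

Δρ = 997.56 − 997.03 = 0.53 kg m⁻³ over Δz = 197 − 111 = 86 m.
N² = (9.8/997.295) × (0.53/86) = 6.0559 × 10⁻⁵ s⁻².
N = √(6.0559 × 10⁻⁵) = 7.7820 × 10⁻³ rad s⁻¹, so T = 2π/N = 807.40 s = 13.457 min ≈ 13.5 min.
N² > 0, so the interval is statically stable.

13.5 min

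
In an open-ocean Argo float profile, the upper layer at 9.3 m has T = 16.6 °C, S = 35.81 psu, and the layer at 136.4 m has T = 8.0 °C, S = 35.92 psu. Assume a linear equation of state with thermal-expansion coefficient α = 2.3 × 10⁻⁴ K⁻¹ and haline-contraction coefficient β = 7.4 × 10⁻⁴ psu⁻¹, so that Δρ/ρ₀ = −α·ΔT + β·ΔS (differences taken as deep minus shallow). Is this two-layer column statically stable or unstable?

stable

ΔT = 8.0 − 16.6 = -8.6 K and ΔS = 35.92 − 35.81 = +0.11 psu (deep − shallow).
−αΔT = 1.978 × 10⁻³; βΔS = 8.14 × 10⁻⁵; sum Δρ/ρ₀ = 2.0594 × 10⁻³.
Δρ/ρ₀ > 0, so Δρ > 0: deeper water is denser → statically stable.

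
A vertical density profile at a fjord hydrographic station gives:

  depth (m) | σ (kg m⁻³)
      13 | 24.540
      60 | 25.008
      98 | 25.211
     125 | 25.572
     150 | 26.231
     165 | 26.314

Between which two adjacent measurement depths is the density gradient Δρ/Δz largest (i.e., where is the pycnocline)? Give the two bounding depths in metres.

Compute the density gradient over each adjacent pair:
  13–60 m: Δρ/Δz = 0.468/47 = 0.010 kg m⁻⁴
  60–98 m: Δρ/Δz = 0.203/38 = 5.3 × 10⁻³ kg m⁻⁴
  98–125 m: Δρ/Δz = 0.361/27 = 0.013 kg m⁻⁴
  125–150 m: Δρ/Δz = 0.659/25 = 0.026 kg m⁻⁴
  150–165 m: Δρ/Δz = 0.083/15 = 5.5 × 10⁻³ kg m⁻⁴
The largest gradient is in the 125–150 m interval — the pycnocline.

125–150 m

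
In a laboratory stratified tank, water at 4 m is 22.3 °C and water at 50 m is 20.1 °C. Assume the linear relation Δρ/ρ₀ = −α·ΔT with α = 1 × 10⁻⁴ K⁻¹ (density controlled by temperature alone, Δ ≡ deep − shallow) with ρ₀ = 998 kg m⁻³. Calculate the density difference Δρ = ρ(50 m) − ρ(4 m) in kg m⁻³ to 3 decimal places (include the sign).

ΔT = -2.2 K, Δρ/ρ₀ = −αΔT = 2.20 × 10⁻⁴.
Δρ = 998 × (2.20 × 10⁻⁴) = +0.220 kg m⁻³.
Positive Δρ: denser below, stable.

+0.220 kg m⁻³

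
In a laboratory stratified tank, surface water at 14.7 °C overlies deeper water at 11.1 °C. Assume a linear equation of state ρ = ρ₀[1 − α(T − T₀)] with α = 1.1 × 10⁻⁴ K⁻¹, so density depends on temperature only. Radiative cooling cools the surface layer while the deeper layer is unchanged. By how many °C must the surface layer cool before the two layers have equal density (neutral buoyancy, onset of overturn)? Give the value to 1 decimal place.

3.6 °C

With temperature the only control, equal density requires T_surf′ = T_deep.
T_surf′ = 11.1 °C.
Cooling required: 14.7 − 11.1 = 3.6 °C.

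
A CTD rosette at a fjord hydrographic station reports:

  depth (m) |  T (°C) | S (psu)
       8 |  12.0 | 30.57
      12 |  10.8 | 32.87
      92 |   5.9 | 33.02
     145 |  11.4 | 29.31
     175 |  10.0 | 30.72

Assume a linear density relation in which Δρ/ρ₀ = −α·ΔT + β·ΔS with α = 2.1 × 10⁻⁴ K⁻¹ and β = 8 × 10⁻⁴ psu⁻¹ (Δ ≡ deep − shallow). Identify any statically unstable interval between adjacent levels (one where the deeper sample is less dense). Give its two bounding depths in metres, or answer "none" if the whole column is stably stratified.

Evaluate Δρ/ρ₀ = −αΔT + βΔS across each adjacent pair:
  8–12 m: −αΔT+βΔS = −(2.1 × 10⁻⁴)(-1.2)+(8 × 10⁻⁴)(+2.30) = 2.1 × 10⁻³ → stable
  12–92 m: −αΔT+βΔS = −(2.1 × 10⁻⁴)(-4.9)+(8 × 10⁻⁴)(+0.15) = 1.1 × 10⁻³ → stable
  92–145 m: −αΔT+βΔS = −(2.1 × 10⁻⁴)(+5.5)+(8 × 10⁻⁴)(-3.71) = -4.1 × 10⁻³ → UNSTABLE
  145–175 m: −αΔT+βΔS = −(2.1 × 10⁻⁴)(-1.4)+(8 × 10⁻⁴)(+1.41) = 1.4 × 10⁻³ → stable
The 92–145 m interval has Δρ < 0: lighter water underlies denser water.

92–145 m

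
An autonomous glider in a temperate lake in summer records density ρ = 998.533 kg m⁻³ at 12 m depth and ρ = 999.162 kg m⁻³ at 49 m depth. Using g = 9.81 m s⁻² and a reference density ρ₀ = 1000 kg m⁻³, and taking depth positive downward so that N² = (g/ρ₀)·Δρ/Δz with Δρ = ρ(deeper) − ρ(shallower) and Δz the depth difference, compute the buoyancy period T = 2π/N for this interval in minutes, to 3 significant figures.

Δρ = 999.162 − 998.533 = 0.629 kg m⁻³ over Δz = 49 − 12 = 37 m.
N² = (9.81/1000) × (0.629/37) = 1.6677 × 10⁻⁴ s⁻².
N = √(1.6677 × 10⁻⁴) = 0.012914 rad s⁻¹, so T = 2π/N = 486.54 s = 8.1090 min ≈ 8.11 min.

8.11 min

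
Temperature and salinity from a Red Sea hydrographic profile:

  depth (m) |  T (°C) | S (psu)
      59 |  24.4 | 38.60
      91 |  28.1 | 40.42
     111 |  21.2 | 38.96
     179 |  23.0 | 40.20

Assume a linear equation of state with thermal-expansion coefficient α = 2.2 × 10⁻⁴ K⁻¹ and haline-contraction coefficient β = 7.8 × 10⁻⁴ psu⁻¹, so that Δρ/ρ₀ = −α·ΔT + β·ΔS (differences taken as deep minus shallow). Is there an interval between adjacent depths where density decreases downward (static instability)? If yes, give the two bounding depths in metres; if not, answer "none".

none

Evaluate Δρ/ρ₀ = −αΔT + βΔS across each adjacent pair:
  59–91 m: −αΔT+βΔS = −(2.2 × 10⁻⁴)(+3.7)+(7.8 × 10⁻⁴)(+1.82) = 6.1 × 10⁻⁴ → stable
  91–111 m: −αΔT+βΔS = −(2.2 × 10⁻⁴)(-6.9)+(7.8 × 10⁻⁴)(-1.46) = 3.8 × 10⁻⁴ → stable
  111–179 m: −αΔT+βΔS = −(2.2 × 10⁻⁴)(+1.8)+(7.8 × 10⁻⁴)(+1.24) = 5.7 × 10⁻⁴ → stable
Every interval has Δρ > 0: the column is stably stratified throughout.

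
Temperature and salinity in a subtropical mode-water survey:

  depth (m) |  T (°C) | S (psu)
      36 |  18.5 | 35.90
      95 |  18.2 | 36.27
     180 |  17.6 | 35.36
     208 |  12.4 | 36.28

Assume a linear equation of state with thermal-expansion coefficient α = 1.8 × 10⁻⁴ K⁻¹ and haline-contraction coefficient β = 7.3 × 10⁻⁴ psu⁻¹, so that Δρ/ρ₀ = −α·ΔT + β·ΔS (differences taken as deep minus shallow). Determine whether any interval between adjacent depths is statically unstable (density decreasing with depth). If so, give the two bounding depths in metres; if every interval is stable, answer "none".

Evaluate Δρ/ρ₀ = −αΔT + βΔS across each adjacent pair:
  36–95 m: −αΔT+βΔS = −(1.8 × 10⁻⁴)(-0.3)+(7.3 × 10⁻⁴)(+0.37) = 3.2 × 10⁻⁴ → stable
  95–180 m: −αΔT+βΔS = −(1.8 × 10⁻⁴)(-0.6)+(7.3 × 10⁻⁴)(-0.91) = -5.6 × 10⁻⁴ → UNSTABLE
  180–208 m: −αΔT+βΔS = −(1.8 × 10⁻⁴)(-5.2)+(7.3 × 10⁻⁴)(+0.92) = 1.6 × 10⁻³ → stable
The 95–180 m interval has Δρ < 0: lighter water underlies denser water.

95–180 m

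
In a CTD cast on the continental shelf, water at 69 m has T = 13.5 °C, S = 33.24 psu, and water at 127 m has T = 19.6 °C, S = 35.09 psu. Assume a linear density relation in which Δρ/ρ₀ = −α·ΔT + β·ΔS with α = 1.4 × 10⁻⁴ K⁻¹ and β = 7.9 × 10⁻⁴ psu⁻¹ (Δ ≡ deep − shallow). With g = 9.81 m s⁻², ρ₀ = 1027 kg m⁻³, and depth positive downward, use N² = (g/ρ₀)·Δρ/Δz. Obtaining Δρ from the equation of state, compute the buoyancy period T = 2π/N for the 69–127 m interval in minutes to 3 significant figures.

ΔT = +6.1 K, ΔS = +1.85 psu (deep − shallow).
Δρ/ρ₀ = −αΔT + βΔS = -8.54 × 10⁻⁴ + 1.4615 × 10⁻³ = 6.075 × 10⁻⁴, so Δρ ≈ 0.6239 kg m⁻³.
N² = (g/ρ₀)·Δρ/Δz = g·(Δρ/ρ₀)/Δz = 9.81 × 6.075 × 10⁻⁴ / 58 = 1.0275 × 10⁻⁴ s⁻².
N = √(1.0275 × 10⁻⁴) = 0.010137 rad s⁻¹ → T = 2π/N = 619.83 s = 10.331 min ≈ 10.3 min.

10.3 min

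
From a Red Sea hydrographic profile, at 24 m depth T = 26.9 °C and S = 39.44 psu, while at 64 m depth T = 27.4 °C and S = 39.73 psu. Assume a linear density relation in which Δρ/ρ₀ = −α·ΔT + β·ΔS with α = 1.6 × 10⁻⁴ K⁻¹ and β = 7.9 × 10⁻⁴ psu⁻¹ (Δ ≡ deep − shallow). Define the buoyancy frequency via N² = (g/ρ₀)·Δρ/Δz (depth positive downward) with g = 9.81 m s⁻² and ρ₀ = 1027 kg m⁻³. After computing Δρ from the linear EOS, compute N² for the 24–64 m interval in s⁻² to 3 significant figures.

ΔT = +0.5 K, ΔS = +0.29 psu (deep − shallow).
Δρ/ρ₀ = −αΔT + βΔS = -8.00 × 10⁻⁵ + 2.291 × 10⁻⁴ = 1.491 × 10⁻⁴, so Δρ ≈ 0.1531 kg m⁻³.
N² = (g/ρ₀)·Δρ/Δz = g·(Δρ/ρ₀)/Δz = 9.81 × 1.491 × 10⁻⁴ / 40 = 3.6567 × 10⁻⁵ s⁻² ≈ 3.66 × 10⁻⁵ s⁻².

3.66 × 10⁻⁵ s⁻²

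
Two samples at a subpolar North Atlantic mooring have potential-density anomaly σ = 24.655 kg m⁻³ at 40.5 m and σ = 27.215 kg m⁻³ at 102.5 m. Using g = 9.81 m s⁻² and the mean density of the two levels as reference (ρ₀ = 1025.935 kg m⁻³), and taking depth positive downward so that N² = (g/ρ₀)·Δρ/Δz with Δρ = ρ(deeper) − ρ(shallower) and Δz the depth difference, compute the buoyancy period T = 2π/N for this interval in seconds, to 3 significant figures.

Δρ = 1027.215 − 1024.655 = 2.560 kg m⁻³ over Δz = 102.5 − 40.5 = 62 m.
N² = (9.81/1025.935) × (2.560/62) = 3.9482 × 10⁻⁴ s⁻².
N = √(3.9482 × 10⁻⁴) = 0.019870 rad s⁻¹, so T = 2π/N = 316.21 s ≈ 316 s.

316 s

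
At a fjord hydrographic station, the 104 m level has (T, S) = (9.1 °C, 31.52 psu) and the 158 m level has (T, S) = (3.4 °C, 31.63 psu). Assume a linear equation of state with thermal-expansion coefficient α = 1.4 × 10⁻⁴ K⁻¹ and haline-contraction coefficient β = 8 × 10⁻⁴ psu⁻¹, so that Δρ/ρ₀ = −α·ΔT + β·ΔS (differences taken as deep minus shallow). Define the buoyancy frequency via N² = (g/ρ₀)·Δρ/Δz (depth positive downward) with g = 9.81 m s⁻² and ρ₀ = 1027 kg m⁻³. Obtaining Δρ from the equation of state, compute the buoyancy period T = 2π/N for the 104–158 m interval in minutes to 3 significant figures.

8.25 min

ΔT = -5.7 K, ΔS = +0.11 psu (deep − shallow).
Δρ/ρ₀ = −αΔT + βΔS = 7.98 × 10⁻⁴ + 8.80 × 10⁻⁵ = 8.86 × 10⁻⁴, so Δρ ≈ 0.9099 kg m⁻³.
N² = (g/ρ₀)·Δρ/Δz = g·(Δρ/ρ₀)/Δz = 9.81 × 8.86 × 10⁻⁴ / 54 = 1.6096 × 10⁻⁴ s⁻².
N = √(1.6096 × 10⁻⁴) = 0.012687 rad s⁻¹ → T = 2π/N = 495.25 s = 8.2542 min ≈ 8.25 min.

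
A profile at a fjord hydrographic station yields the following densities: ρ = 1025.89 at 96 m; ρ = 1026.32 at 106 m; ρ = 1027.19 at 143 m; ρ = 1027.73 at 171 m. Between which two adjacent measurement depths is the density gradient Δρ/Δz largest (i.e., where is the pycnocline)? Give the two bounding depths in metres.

Compute the density gradient over each adjacent pair:
  96–106 m: Δρ/Δz = 0.43/10 = 0.043 kg m⁻⁴
  106–143 m: Δρ/Δz = 0.87/37 = 0.024 kg m⁻⁴
  143–171 m: Δρ/Δz = 0.54/28 = 0.019 kg m⁻⁴
The largest gradient is in the 96–106 m interval — the pycnocline.

96–106 m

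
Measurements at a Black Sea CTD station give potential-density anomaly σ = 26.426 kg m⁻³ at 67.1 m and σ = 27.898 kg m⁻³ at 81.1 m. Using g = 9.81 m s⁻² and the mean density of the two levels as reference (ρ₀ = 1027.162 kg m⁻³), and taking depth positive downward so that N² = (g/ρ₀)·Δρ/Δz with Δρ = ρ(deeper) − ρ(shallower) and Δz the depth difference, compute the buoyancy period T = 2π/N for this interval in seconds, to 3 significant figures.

198 s

Δρ = 1027.898 − 1026.426 = 1.472 kg m⁻³ over Δz = 81.1 − 67.1 = 14 m.
N² = (9.81/1027.162) × (1.472/14) = 1.0042 × 10⁻³ s⁻².
N = √(1.0042 × 10⁻³) = 0.031689 rad s⁻¹, so T = 2π/N = 198.28 s ≈ 198 s.
A positive N² confirms static stability across the interval.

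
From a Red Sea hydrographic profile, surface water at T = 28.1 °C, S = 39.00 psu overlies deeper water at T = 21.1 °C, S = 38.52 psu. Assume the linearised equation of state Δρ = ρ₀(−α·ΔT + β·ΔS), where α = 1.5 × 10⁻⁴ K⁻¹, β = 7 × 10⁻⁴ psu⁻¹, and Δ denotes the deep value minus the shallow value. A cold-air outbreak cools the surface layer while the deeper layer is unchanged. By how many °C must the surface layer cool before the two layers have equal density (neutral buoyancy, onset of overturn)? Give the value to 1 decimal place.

4.8 °C

Neutral buoyancy requires Δρ = 0, i.e. −α(T_deep − T_surf′) + β(S_deep − S_surf) = 0.
T_surf′ = T_deep − (β/α)·ΔS = 21.1 − (7 × 10⁻⁴/1.5 × 10⁻⁴)·(-0.48) = 23.340 °C.
Cooling required: 28.1 − (23.340) = 4.760 °C.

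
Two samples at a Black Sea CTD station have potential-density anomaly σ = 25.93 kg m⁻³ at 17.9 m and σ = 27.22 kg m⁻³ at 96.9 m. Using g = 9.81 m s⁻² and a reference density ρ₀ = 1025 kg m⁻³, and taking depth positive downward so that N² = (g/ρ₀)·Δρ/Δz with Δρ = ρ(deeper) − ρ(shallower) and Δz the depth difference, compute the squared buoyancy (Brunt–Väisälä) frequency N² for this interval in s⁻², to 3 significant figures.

Δρ = 1027.22 − 1025.93 = 1.29 kg m⁻³ over Δz = 96.9 − 17.9 = 79 m.
N² = (9.81/1025) × (1.29/79) = 1.5628 × 10⁻⁴ s⁻² ≈ 1.56 × 10⁻⁴ s⁻².

1.56 × 10⁻⁴ s⁻²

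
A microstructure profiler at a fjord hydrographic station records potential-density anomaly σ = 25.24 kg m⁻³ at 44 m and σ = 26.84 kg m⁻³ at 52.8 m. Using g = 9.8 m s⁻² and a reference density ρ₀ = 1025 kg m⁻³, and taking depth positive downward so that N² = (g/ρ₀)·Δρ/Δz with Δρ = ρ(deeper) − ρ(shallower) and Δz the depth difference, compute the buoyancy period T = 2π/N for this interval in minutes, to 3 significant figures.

2.51 min

Δρ = 1026.84 − 1025.24 = 1.60 kg m⁻³ over Δz = 52.8 − 44 = 8.8 m.
N² = (9.8/1025) × (1.60/8.8) = 1.7384 × 10⁻³ s⁻².
N = √(1.7384 × 10⁻³) = 0.041694 rad s⁻¹, so T = 2π/N = 150.70 s = 2.5117 min ≈ 2.51 min.
N² > 0, so the interval is statically stable.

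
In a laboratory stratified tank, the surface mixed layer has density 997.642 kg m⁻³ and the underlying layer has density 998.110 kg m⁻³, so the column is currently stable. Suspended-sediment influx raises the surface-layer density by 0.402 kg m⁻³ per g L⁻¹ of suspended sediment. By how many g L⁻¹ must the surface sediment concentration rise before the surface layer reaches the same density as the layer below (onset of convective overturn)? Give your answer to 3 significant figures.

Density deficit of the surface layer: 998.110 − 997.642 = 0.468 kg m⁻³.
Required change = 0.468 / 0.402 = 1.16 g L⁻¹.

1.16 g L⁻¹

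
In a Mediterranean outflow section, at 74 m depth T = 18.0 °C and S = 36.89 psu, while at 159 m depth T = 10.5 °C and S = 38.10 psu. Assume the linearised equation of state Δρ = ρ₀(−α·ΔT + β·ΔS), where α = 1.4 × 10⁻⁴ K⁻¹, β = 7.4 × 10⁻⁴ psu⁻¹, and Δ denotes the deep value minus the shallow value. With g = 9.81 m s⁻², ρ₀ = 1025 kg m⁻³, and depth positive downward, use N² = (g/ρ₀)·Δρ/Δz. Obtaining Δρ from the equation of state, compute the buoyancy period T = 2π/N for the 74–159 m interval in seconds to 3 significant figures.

ΔT = -7.5 K, ΔS = +1.21 psu (deep − shallow).
Δρ/ρ₀ = −αΔT + βΔS = 1.05 × 10⁻³ + 8.954 × 10⁻⁴ = 1.9454 × 10⁻³, so Δρ ≈ 1.994 kg m⁻³.
N² = (g/ρ₀)·Δρ/Δz = g·(Δρ/ρ₀)/Δz = 9.81 × 1.9454 × 10⁻³ / 85 = 2.2452 × 10⁻⁴ s⁻².
N = √(2.2452 × 10⁻⁴) = 0.014984 rad s⁻¹ → T = 2π/N = 419.33 s ≈ 419 s.

419 s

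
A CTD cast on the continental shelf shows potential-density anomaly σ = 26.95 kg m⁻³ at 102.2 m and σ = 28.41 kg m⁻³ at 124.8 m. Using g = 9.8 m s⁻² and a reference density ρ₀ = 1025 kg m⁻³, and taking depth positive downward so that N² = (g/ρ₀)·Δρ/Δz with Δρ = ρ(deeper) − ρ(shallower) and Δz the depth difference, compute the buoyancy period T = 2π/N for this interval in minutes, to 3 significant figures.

4.21 min

Δρ = 1028.41 − 1026.95 = 1.46 kg m⁻³ over Δz = 124.8 − 102.2 = 22.6 m.
N² = (9.8/1025) × (1.46/22.6) = 6.1766 × 10⁻⁴ s⁻².
N = √(6.1766 × 10⁻⁴) = 0.024853 rad s⁻¹, so T = 2π/N = 252.81 s = 4.2135 min ≈ 4.21 min.
A positive N² confirms static stability across the interval.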